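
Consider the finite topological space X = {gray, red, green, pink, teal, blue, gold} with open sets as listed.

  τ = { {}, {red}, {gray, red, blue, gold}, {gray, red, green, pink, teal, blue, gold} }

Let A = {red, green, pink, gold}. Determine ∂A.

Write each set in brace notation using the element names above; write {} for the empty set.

{gray, green, pink, teal, blue, gold}

open subsets of A: {}, {red}; so int(A) = {red}
closure: X∖int(X∖A) = X∖{} = {gray, red, green, pink, teal, blue, gold}
∂A = {gray, red, green, pink, teal, blue, gold} minus {red} = {gray, green, pink, teal, blue, gold}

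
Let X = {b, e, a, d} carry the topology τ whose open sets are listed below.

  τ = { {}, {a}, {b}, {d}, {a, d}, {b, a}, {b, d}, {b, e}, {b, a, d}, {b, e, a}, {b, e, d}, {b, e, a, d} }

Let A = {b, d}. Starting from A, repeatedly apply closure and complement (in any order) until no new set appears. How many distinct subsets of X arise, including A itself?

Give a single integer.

4

complement {e, a}; its interior {a}; cl(A) = X∖{a} = {b, e, d}
With k = closure, c = complement:
  1. A     = {b, d}
  2. kA    = {b, e, d}
  3. cA    = {e, a}
  4. ckA   = {a}
k, c of each give nothing new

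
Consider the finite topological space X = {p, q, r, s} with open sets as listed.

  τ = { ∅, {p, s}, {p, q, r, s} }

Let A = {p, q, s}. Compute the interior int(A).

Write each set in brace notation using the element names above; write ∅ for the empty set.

{p, s}

U open, U⊆A: ∅, {p, s}. int(A) = ⋃ = {p, s}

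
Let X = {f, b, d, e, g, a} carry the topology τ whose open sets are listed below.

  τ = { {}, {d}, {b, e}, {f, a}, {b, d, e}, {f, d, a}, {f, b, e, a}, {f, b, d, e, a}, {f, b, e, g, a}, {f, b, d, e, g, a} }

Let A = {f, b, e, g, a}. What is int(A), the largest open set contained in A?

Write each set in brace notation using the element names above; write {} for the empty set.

opens ⊆ A: {}, {f, a}, {b, e}, {f, b, e, a}, {f, b, e, g, a}; union → int = {f, b, e, g, a}

{f, b, e, g, a}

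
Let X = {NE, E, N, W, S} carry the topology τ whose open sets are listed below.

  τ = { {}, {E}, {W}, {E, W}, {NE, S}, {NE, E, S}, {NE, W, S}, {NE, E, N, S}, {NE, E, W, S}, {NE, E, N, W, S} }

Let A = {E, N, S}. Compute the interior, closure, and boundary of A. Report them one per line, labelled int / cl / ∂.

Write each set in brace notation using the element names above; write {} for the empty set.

interior: largest open inside A is {E} (from {}, {E})
cl via duality: int({NE, W}) = {W}, so X∖{W} = {NE, E, N, S}
cl∖int = {NE, N, S}

int(A) = {E}
cl(A)  = {NE, E, N, S}
∂A     = {NE, N, S}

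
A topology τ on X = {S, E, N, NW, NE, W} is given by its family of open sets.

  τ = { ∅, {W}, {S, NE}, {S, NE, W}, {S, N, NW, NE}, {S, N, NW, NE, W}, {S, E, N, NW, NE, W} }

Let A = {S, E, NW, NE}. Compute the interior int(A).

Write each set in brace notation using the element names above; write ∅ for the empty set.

{S, NE}

U open, U⊆A: ∅, {S, NE}. int(A) = ⋃ = {S, NE}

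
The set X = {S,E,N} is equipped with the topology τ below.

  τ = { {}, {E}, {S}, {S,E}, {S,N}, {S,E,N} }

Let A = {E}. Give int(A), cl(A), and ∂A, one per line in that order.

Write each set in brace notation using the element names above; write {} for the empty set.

U open, U⊆A: {}, {E}. int(A) = ⋃ = {E}
X∖A={S,N}, int(X∖A)={S,N}, hence cl(A)={E}
∂A: remove int from cl → {}

int(A) = {E}
cl(A)  = {E}
∂A     = {}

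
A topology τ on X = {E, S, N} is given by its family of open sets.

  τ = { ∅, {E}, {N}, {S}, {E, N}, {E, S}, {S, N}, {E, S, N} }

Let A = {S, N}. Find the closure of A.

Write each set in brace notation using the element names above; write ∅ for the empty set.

{S, N}

cl via duality: int({E}) = {E}, so X∖{E} = {S, N}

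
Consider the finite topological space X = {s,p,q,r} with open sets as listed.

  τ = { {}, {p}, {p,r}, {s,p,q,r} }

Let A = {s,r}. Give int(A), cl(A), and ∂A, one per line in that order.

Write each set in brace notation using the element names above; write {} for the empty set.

open subsets of A: {}; so int(A) = {}
closure: X∖int(X∖A) = X∖{p} = {s,q,r}
∂A = {s,q,r} minus {} = {s,q,r}

int(A) = {}
cl(A)  = {s,q,r}
∂A     = {s,q,r}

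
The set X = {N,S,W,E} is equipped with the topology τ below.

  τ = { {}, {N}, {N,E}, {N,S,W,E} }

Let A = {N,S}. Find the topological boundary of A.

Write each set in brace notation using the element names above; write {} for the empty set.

interior: largest open inside A is {N} (from {}, {N})
cl via duality: int({W,E}) = {}, so X∖{} = {N,S,W,E}
cl∖int = {S,W,E}

{S,W,E}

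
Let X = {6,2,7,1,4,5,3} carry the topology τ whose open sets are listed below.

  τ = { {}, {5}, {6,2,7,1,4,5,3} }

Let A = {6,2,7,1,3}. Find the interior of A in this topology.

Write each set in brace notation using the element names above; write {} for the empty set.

{}

opens ⊆ A: {}; union → int = {}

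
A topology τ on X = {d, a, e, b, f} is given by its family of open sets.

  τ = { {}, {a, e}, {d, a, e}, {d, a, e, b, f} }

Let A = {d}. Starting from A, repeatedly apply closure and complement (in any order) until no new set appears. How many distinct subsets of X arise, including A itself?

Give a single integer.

X∖A={a, e, b, f}, int(X∖A)={a, e}, hence cl(A)={d, b, f}
Orbit (k=closure, c=complement):
  1. A     = {d}
  2. kA    = {d, b, f}
  3. cA    = {a, e, b, f}
  4. ckA   = {a, e}
  5. kcA   = {d, a, e, b, f}
  6. ckcA  = {}
(closed under both — stop)

6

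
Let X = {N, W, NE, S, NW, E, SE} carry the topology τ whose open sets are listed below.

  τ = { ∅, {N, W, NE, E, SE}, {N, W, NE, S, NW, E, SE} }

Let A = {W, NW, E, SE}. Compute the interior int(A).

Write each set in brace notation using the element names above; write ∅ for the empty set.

interior: largest open inside A is ∅ (from ∅)

∅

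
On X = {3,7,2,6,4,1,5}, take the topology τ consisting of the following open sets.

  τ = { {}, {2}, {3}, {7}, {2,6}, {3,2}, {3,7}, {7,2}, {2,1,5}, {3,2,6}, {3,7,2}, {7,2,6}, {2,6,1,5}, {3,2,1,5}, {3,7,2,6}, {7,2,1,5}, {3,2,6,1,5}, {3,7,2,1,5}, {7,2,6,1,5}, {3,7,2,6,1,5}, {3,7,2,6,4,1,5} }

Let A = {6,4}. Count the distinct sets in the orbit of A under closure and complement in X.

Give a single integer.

closure: X∖int(X∖A) = X∖{3,7,2,1,5} = {6,4}
Let k=closure and c=complement:
  1. A     = {6,4}
  2. cA    = {3,7,2,1,5}
  3. kcA   = {3,7,2,6,4,1,5}
  4. ckcA  = {}
— saturated at 4

4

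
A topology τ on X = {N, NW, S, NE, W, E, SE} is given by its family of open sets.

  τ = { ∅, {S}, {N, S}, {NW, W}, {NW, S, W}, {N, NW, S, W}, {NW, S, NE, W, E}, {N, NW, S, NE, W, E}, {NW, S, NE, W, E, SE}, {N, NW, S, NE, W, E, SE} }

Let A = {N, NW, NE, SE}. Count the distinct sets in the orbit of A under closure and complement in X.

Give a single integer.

10

complement {S, W, E}; its interior {S}; cl(A) = X∖{S} = {N, NW, NE, W, E, SE}
With k = closure, c = complement:
  1. A     = {N, NW, NE, SE}
  2. kA    = {N, NW, NE, W, E, SE}
  3. cA    = {S, W, E}
  4. ckA   = {S}
  5. kcA   = {N, NW, S, NE, W, E, SE}
  6. kckA  = {N, S, NE, E, SE}
  7. ckcA  = ∅
  8. ckckA = {NW, W}
  9. kckckA = {NW, NE, W, E, SE}
  10. ckckckA = {N, S}
k, c of each give nothing new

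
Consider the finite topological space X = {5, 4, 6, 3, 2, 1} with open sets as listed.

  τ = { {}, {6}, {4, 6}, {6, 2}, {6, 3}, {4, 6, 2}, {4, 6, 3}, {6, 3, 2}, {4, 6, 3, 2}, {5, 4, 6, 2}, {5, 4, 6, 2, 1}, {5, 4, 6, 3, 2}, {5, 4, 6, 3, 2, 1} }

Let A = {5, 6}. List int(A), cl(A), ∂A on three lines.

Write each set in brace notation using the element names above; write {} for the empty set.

int(A) = {6}
cl(A)  = {5, 4, 6, 3, 2, 1}
∂A     = {5, 4, 3, 2, 1}

interior: largest open inside A is {6} (from {}, {6})
cl via duality: int({4, 3, 2, 1}) = {}, so X∖{} = {5, 4, 6, 3, 2, 1}
cl∖int = {5, 4, 3, 2, 1}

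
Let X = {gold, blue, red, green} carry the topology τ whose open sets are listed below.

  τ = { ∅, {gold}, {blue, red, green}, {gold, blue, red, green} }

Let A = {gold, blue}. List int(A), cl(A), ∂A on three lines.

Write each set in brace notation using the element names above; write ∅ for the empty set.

int(A) = {gold}
cl(A)  = {gold, blue, red, green}
∂A     = {blue, red, green}

interior: largest open inside A is {gold} (from ∅, {gold})
cl via duality: int({red, green}) = ∅, so X∖∅ = {gold, blue, red, green}
cl∖int = {blue, red, green}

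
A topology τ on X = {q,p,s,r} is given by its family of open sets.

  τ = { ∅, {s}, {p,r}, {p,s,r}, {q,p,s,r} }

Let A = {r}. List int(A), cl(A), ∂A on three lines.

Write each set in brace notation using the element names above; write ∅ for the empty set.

int(A) = ∅
cl(A)  = {q,p,r}
∂A     = {q,p,r}

open subsets of A: ∅; so int(A) = ∅
closure: X∖int(X∖A) = X∖{s} = {q,p,r}
∂A = {q,p,r} minus ∅ = {q,p,r}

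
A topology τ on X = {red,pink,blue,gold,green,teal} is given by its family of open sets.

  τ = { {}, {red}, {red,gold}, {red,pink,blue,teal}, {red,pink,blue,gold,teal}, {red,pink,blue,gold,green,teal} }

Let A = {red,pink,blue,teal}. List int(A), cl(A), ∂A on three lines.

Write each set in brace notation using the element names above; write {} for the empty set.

open subsets of A: {}, {red}, {red,pink,blue,teal}; so int(A) = {red,pink,blue,teal}
closure: X∖int(X∖A) = X∖{} = {red,pink,blue,gold,green,teal}
∂A = {red,pink,blue,gold,green,teal} minus {red,pink,blue,teal} = {gold,green}

int(A) = {red,pink,blue,teal}
cl(A)  = {red,pink,blue,gold,green,teal}
∂A     = {gold,green}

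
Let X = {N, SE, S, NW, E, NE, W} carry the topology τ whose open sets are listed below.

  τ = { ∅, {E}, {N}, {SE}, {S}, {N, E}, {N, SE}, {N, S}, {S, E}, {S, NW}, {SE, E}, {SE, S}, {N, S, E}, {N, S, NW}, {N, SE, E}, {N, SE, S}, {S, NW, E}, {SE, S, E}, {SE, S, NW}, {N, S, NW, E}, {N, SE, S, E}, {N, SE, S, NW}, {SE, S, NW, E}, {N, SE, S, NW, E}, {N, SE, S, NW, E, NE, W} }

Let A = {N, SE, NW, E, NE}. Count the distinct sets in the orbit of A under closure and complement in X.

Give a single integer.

closure: X∖int(X∖A) = X∖{S} = {N, SE, NW, E, NE, W}
Let k=closure and c=complement:
  1. A     = {N, SE, NW, E, NE}
  2. kA    = {N, SE, NW, E, NE, W}
  3. cA    = {S, W}
  4. ckA   = {S}
  5. kcA   = {S, NW, NE, W}
  6. ckcA  = {N, SE, E}
  7. kckcA = {N, SE, E, NE, W}
  8. ckckcA = {S, NW}
— saturated at 8

8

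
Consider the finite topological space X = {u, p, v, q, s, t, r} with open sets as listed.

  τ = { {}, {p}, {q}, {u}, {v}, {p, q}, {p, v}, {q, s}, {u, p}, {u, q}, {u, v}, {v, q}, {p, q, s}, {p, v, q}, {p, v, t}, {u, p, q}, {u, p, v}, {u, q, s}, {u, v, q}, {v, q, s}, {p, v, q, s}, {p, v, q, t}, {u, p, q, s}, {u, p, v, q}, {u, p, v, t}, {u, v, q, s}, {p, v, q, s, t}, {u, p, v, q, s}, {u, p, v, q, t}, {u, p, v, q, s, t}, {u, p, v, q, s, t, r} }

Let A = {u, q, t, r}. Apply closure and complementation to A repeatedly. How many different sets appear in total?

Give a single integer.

10

closure: X∖int(X∖A) = X∖{p, v} = {u, q, s, t, r}
Let k=closure and c=complement:
  1. A     = {u, q, t, r}
  2. kA    = {u, q, s, t, r}
  3. cA    = {p, v, s}
  4. ckA   = {p, v}
  5. kcA   = {p, v, s, t, r}
  6. kckA  = {p, v, t, r}
  7. ckcA  = {u, q}
  8. ckckA = {u, q, s}
  9. kckcA = {u, q, s, r}
  10. ckckcA = {p, v, t}
— saturated at 10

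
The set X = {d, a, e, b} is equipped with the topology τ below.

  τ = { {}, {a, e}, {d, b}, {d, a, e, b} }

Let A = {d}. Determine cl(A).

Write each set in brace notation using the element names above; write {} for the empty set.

X∖A={a, e, b}, int(X∖A)={a, e}, hence cl(A)={d, b}

{d, b}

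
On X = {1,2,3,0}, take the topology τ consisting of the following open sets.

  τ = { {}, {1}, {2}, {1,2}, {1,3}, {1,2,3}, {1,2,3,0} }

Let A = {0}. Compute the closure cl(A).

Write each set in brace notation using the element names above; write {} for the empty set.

{0}

complement {1,2,3}; its interior {1,2,3}; cl(A) = X∖{1,2,3} = {0}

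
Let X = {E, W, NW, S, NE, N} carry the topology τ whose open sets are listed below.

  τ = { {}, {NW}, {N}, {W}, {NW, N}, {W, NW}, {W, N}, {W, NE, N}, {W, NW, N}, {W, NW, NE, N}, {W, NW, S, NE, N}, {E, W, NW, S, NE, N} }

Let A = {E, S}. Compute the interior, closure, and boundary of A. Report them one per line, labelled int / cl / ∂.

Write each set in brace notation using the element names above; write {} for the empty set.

int(A) = {}
cl(A)  = {E, S}
∂A     = {E, S}

open subsets of A: {}; so int(A) = {}
closure: X∖int(X∖A) = X∖{W, NW, NE, N} = {E, S}
∂A = {E, S} minus {} = {E, S}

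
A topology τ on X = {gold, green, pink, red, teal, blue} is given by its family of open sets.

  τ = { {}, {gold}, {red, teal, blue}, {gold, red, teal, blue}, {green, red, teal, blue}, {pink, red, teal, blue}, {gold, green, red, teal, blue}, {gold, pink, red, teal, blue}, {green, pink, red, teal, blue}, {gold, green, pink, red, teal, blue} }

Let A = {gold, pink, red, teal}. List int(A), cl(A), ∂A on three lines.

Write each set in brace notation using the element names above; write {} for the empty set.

int(A) = {gold}
cl(A)  = {gold, green, pink, red, teal, blue}
∂A     = {green, pink, red, teal, blue}

U open, U⊆A: {}, {gold}. int(A) = ⋃ = {gold}
X∖A={green, blue}, int(X∖A)={}, hence cl(A)={gold, green, pink, red, teal, blue}
∂A: remove int from cl → {green, pink, red, teal, blue}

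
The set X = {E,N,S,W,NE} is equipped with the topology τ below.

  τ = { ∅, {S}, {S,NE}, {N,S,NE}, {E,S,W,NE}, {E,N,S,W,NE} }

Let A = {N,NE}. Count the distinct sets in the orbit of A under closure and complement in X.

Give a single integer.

X∖A={E,S,W}, int(X∖A)={S}, hence cl(A)={E,N,W,NE}
Orbit (k=closure, c=complement):
  1. A     = {N,NE}
  2. kA    = {E,N,W,NE}
  3. cA    = {E,S,W}
  4. ckA   = {S}
  5. kcA   = {E,N,S,W,NE}
  6. ckcA  = ∅
(closed under both — stop)

6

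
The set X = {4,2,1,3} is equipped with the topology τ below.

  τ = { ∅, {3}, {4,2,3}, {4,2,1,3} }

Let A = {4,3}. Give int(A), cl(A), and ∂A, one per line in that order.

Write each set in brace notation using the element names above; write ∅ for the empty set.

opens ⊆ A: ∅, {3}; union → int = {3}
complement {2,1}; its interior ∅; cl(A) = X∖∅ = {4,2,1,3}
boundary = {4,2,1,3} ∖ {3} = {4,2,1}

int(A) = {3}
cl(A)  = {4,2,1,3}
∂A     = {4,2,1}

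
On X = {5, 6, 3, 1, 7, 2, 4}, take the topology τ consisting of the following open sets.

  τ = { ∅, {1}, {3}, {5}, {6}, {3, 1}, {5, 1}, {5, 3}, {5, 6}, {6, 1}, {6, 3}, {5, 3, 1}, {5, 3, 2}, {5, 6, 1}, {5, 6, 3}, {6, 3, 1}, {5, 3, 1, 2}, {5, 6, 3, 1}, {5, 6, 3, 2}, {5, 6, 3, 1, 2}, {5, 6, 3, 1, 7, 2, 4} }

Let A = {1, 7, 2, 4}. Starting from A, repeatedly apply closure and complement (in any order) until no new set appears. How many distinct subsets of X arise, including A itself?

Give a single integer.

X∖A={5, 6, 3}, int(X∖A)={5, 6, 3}, hence cl(A)={1, 7, 2, 4}
Orbit (k=closure, c=complement):
  1. A     = {1, 7, 2, 4}
  2. cA    = {5, 6, 3}
  3. kcA   = {5, 6, 3, 7, 2, 4}
  4. ckcA  = {1}
  5. kckcA = {1, 7, 4}
  6. ckckcA = {5, 6, 3, 2}
(closed under both — stop)

6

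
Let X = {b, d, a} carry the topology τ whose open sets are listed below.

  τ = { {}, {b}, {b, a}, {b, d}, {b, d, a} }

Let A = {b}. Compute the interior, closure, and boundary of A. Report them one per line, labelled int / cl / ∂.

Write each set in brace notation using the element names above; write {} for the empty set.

int(A) = {b}
cl(A)  = {b, d, a}
∂A     = {d, a}

interior: largest open inside A is {b} (from {}, {b})
cl via duality: int({d, a}) = {}, so X∖{} = {b, d, a}
cl∖int = {d, a}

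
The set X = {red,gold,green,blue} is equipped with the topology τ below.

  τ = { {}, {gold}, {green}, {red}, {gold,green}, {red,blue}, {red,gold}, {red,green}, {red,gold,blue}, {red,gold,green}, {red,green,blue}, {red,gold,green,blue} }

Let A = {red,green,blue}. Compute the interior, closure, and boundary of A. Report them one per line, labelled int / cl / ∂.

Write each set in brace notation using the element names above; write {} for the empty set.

opens ⊆ A: {}, {red}, {green}, {red,green}, {red,blue}, {red,green,blue}; union → int = {red,green,blue}
complement {gold}; its interior {gold}; cl(A) = X∖{gold} = {red,green,blue}
boundary = {red,green,blue} ∖ {red,green,blue} = {}

int(A) = {red,green,blue}
cl(A)  = {red,green,blue}
∂A     = {}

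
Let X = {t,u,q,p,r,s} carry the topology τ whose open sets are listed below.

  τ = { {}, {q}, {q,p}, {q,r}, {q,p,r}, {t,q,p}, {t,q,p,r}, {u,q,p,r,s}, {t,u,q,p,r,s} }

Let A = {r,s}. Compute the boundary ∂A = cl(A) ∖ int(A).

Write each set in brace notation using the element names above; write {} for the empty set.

open subsets of A: {}; so int(A) = {}
closure: X∖int(X∖A) = X∖{t,q,p} = {u,r,s}
∂A = {u,r,s} minus {} = {u,r,s}

{u,r,s}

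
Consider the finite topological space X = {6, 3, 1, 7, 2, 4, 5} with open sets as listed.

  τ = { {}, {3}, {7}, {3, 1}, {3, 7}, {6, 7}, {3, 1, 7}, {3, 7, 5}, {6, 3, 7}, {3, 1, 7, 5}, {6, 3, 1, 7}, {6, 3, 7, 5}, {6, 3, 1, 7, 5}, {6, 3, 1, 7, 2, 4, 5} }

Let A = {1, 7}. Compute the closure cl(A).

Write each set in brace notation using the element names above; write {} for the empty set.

{6, 1, 7, 2, 4, 5}

cl via duality: int({6, 3, 2, 4, 5}) = {3}, so X∖{3} = {6, 1, 7, 2, 4, 5}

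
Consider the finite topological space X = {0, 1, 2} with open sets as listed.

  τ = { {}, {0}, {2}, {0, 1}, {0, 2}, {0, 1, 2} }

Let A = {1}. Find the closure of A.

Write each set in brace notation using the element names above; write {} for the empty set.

{1}

complement {0, 2}; its interior {0, 2}; cl(A) = X∖{0, 2} = {1}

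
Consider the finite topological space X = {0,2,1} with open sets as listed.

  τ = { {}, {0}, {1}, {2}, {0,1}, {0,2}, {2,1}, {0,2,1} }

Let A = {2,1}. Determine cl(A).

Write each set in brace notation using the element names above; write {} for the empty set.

{2,1}

complement {0}; its interior {0}; cl(A) = X∖{0} = {2,1}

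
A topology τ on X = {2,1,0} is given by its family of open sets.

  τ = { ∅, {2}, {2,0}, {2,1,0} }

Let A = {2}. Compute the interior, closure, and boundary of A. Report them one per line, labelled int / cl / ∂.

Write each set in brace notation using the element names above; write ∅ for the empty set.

interior: largest open inside A is {2} (from ∅, {2})
cl via duality: int({1,0}) = ∅, so X∖∅ = {2,1,0}
cl∖int = {1,0}

int(A) = {2}
cl(A)  = {2,1,0}
∂A     = {1,0}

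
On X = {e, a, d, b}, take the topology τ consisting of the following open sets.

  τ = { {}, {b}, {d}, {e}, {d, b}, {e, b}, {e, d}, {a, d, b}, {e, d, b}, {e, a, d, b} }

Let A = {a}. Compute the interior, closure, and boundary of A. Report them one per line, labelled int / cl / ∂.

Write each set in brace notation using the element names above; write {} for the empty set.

interior: largest open inside A is {} (from {})
cl via duality: int({e, d, b}) = {e, d, b}, so X∖{e, d, b} = {a}
cl∖int = {a}

int(A) = {}
cl(A)  = {a}
∂A     = {a}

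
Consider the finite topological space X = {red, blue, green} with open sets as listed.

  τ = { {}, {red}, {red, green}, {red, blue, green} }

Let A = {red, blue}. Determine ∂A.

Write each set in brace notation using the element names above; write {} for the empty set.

{blue, green}

U open, U⊆A: {}, {red}. int(A) = ⋃ = {red}
X∖A={green}, int(X∖A)={}, hence cl(A)={red, blue, green}
∂A: remove int from cl → {blue, green}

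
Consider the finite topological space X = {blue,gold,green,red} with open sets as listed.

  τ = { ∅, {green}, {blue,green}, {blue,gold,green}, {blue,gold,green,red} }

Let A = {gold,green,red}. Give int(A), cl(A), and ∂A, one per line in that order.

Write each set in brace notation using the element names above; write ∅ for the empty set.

interior: largest open inside A is {green} (from ∅, {green})
cl via duality: int({blue}) = ∅, so X∖∅ = {blue,gold,green,red}
cl∖int = {blue,gold,red}

int(A) = {green}
cl(A)  = {blue,gold,green,red}
∂A     = {blue,gold,red}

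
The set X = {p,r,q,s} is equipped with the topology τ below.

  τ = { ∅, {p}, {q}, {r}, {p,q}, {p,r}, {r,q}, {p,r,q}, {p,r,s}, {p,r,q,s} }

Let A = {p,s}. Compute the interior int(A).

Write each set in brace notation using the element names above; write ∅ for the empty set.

{p}

open subsets of A: ∅, {p}; so int(A) = {p}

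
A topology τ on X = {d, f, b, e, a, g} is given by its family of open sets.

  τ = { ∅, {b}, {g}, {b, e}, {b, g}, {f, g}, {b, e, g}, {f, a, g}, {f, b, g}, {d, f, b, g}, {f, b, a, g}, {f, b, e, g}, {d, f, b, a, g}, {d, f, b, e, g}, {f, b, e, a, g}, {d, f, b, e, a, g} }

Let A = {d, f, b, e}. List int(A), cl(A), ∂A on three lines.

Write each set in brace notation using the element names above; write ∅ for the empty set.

int(A) = {b, e}
cl(A)  = {d, f, b, e, a}
∂A     = {d, f, a}

interior: largest open inside A is {b, e} (from ∅, {b}, {b, e})
cl via duality: int({a, g}) = {g}, so X∖{g} = {d, f, b, e, a}
cl∖int = {d, f, a}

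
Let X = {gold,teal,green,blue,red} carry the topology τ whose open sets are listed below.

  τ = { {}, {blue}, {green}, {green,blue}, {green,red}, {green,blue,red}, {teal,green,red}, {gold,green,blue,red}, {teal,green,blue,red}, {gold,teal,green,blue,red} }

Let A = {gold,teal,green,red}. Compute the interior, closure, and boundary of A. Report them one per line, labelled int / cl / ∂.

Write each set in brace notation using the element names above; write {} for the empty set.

int(A) = {teal,green,red}
cl(A)  = {gold,teal,green,red}
∂A     = {gold}

open subsets of A: {}, {green}, {green,red}, {teal,green,red}; so int(A) = {teal,green,red}
closure: X∖int(X∖A) = X∖{blue} = {gold,teal,green,red}
∂A = {gold,teal,green,red} minus {teal,green,red} = {gold}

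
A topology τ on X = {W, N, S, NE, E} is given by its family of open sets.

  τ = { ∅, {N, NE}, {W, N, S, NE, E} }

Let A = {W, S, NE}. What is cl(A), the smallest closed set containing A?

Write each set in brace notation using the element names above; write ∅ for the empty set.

cl via duality: int({N, E}) = ∅, so X∖∅ = {W, N, S, NE, E}

{W, N, S, NE, E}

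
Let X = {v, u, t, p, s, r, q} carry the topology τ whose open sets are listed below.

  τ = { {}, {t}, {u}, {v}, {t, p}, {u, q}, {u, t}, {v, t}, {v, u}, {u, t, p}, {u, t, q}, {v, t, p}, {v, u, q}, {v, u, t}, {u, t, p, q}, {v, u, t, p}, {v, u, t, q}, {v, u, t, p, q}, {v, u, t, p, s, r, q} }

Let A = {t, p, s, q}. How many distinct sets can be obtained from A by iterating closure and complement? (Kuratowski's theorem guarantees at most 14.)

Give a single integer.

8

complement {v, u, r}; its interior {v, u}; cl(A) = X∖{v, u} = {t, p, s, r, q}
With k = closure, c = complement:
  1. A     = {t, p, s, q}
  2. kA    = {t, p, s, r, q}
  3. cA    = {v, u, r}
  4. ckA   = {v, u}
  5. kcA   = {v, u, s, r, q}
  6. ckcA  = {t, p}
  7. kckcA = {t, p, s, r}
  8. ckckcA = {v, u, q}
k, c of each give nothing new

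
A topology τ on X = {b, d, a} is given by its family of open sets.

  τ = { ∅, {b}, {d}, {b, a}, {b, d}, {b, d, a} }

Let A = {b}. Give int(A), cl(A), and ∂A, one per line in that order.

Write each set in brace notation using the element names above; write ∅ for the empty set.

U open, U⊆A: ∅, {b}. int(A) = ⋃ = {b}
X∖A={d, a}, int(X∖A)={d}, hence cl(A)={b, a}
∂A: remove int from cl → {a}

int(A) = {b}
cl(A)  = {b, a}
∂A     = {a}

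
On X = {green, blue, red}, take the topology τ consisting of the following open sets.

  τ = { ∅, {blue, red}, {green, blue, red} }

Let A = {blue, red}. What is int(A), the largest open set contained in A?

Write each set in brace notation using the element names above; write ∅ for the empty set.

{blue, red}

opens ⊆ A: ∅, {blue, red}; union → int = {blue, red}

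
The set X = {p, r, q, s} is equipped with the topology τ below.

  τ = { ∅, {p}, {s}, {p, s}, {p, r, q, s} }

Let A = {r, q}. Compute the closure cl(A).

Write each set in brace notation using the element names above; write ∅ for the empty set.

X∖A={p, s}, int(X∖A)={p, s}, hence cl(A)={r, q}

{r, q}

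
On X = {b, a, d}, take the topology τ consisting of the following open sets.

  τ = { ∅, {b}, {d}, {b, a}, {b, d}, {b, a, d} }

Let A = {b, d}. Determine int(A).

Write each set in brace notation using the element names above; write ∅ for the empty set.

{b, d}

interior: largest open inside A is {b, d} (from ∅, {d}, {b}, {b, d})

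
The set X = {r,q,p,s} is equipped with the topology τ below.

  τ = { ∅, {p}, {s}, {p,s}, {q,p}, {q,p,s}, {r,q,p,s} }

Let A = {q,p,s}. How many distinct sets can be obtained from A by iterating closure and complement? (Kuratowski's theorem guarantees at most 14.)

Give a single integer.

4

X∖A={r}, int(X∖A)=∅, hence cl(A)={r,q,p,s}
Orbit (k=closure, c=complement):
  1. A     = {q,p,s}
  2. kA    = {r,q,p,s}
  3. cA    = {r}
  4. ckA   = ∅
(closed under both — stop)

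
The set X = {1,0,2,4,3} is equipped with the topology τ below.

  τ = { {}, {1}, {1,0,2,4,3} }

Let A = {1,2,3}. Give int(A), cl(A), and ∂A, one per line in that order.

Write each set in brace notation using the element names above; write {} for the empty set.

int(A) = {1}
cl(A)  = {1,0,2,4,3}
∂A     = {0,2,4,3}

U open, U⊆A: {}, {1}. int(A) = ⋃ = {1}
X∖A={0,4}, int(X∖A)={}, hence cl(A)={1,0,2,4,3}
∂A: remove int from cl → {0,2,4,3}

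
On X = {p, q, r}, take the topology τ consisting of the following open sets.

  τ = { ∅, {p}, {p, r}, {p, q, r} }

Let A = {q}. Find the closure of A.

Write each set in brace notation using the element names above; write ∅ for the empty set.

complement {p, r}; its interior {p, r}; cl(A) = X∖{p, r} = {q}

{q}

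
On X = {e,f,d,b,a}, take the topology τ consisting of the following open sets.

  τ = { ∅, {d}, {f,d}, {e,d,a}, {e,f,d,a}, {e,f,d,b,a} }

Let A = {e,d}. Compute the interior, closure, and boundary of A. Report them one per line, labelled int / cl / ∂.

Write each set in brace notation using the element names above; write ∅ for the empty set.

opens ⊆ A: ∅, {d}; union → int = {d}
complement {f,b,a}; its interior ∅; cl(A) = X∖∅ = {e,f,d,b,a}
boundary = {e,f,d,b,a} ∖ {d} = {e,f,b,a}

int(A) = {d}
cl(A)  = {e,f,d,b,a}
∂A     = {e,f,b,a}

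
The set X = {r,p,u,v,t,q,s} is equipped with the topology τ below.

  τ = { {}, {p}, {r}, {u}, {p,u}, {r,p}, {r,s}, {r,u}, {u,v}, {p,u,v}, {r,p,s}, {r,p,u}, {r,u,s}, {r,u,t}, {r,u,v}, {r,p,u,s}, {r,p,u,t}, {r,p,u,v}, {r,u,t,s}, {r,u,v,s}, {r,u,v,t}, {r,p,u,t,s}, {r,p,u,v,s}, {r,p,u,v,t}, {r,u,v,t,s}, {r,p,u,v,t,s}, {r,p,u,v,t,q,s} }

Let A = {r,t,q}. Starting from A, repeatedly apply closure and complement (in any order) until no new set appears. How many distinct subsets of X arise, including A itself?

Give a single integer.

8

complement {p,u,v,s}; its interior {p,u,v}; cl(A) = X∖{p,u,v} = {r,t,q,s}
With k = closure, c = complement:
  1. A     = {r,t,q}
  2. kA    = {r,t,q,s}
  3. cA    = {p,u,v,s}
  4. ckA   = {p,u,v}
  5. kcA   = {p,u,v,t,q,s}
  6. kckA  = {p,u,v,t,q}
  7. ckcA  = {r}
  8. ckckA = {r,s}
k, c of each give nothing new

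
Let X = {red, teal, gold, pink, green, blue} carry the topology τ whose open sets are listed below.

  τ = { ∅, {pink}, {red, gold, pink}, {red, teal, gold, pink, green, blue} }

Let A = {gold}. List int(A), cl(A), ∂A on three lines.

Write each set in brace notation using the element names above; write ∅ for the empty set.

U open, U⊆A: ∅. int(A) = ⋃ = ∅
X∖A={red, teal, pink, green, blue}, int(X∖A)={pink}, hence cl(A)={red, teal, gold, green, blue}
∂A: remove int from cl → {red, teal, gold, green, blue}

int(A) = ∅
cl(A)  = {red, teal, gold, green, blue}
∂A     = {red, teal, gold, green, blue}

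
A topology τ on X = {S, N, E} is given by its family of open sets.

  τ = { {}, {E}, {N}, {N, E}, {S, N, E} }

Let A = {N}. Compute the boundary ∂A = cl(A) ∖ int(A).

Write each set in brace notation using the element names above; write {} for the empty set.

{S}

interior: largest open inside A is {N} (from {}, {N})
cl via duality: int({S, E}) = {E}, so X∖{E} = {S, N}
cl∖int = {S}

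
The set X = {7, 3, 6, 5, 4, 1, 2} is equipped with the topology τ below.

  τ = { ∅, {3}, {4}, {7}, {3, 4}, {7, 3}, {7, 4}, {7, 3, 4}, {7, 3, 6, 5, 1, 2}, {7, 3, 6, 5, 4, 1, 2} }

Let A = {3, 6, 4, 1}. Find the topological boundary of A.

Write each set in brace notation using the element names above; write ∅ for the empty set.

{6, 5, 1, 2}

U open, U⊆A: ∅, {4}, {3}, {3, 4}. int(A) = ⋃ = {3, 4}
X∖A={7, 5, 2}, int(X∖A)={7}, hence cl(A)={3, 6, 5, 4, 1, 2}
∂A: remove int from cl → {6, 5, 1, 2}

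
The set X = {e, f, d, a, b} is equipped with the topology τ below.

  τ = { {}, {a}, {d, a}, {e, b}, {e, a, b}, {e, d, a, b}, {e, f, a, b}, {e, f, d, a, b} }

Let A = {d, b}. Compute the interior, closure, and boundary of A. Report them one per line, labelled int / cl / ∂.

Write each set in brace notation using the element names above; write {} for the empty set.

int(A) = {}
cl(A)  = {e, f, d, b}
∂A     = {e, f, d, b}

open subsets of A: {}; so int(A) = {}
closure: X∖int(X∖A) = X∖{a} = {e, f, d, b}
∂A = {e, f, d, b} minus {} = {e, f, d, b}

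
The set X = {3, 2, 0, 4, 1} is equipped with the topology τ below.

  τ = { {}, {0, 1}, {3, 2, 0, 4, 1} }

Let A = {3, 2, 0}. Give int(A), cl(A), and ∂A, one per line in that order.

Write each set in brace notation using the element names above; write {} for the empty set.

int(A) = {}
cl(A)  = {3, 2, 0, 4, 1}
∂A     = {3, 2, 0, 4, 1}

U open, U⊆A: {}. int(A) = ⋃ = {}
X∖A={4, 1}, int(X∖A)={}, hence cl(A)={3, 2, 0, 4, 1}
∂A: remove int from cl → {3, 2, 0, 4, 1}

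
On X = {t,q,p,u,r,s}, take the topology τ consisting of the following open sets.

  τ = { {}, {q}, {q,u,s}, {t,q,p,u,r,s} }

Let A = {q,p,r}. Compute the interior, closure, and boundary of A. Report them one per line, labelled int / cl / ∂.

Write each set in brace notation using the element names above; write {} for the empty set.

int(A) = {q}
cl(A)  = {t,q,p,u,r,s}
∂A     = {t,p,u,r,s}

interior: largest open inside A is {q} (from {}, {q})
cl via duality: int({t,u,s}) = {}, so X∖{} = {t,q,p,u,r,s}
cl∖int = {t,p,u,r,s}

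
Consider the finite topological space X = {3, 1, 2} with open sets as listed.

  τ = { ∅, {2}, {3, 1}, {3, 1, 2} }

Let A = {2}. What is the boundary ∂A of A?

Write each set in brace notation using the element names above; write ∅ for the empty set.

open subsets of A: ∅, {2}; so int(A) = {2}
closure: X∖int(X∖A) = X∖{3, 1} = {2}
∂A = {2} minus {2} = ∅

∅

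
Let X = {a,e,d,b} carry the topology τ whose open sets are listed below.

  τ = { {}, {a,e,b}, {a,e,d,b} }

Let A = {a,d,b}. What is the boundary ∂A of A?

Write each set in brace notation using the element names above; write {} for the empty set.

U open, U⊆A: {}. int(A) = ⋃ = {}
X∖A={e}, int(X∖A)={}, hence cl(A)={a,e,d,b}
∂A: remove int from cl → {a,e,d,b}

{a,e,d,b}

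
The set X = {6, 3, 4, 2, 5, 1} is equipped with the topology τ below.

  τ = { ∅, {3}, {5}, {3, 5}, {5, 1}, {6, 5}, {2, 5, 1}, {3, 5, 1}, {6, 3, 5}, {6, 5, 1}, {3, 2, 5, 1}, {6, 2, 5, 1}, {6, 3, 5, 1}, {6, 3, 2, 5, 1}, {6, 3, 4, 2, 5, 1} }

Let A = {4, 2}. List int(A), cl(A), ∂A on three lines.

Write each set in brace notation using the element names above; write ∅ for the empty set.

int(A) = ∅
cl(A)  = {4, 2}
∂A     = {4, 2}

interior: largest open inside A is ∅ (from ∅)
cl via duality: int({6, 3, 5, 1}) = {6, 3, 5, 1}, so X∖{6, 3, 5, 1} = {4, 2}
cl∖int = {4, 2}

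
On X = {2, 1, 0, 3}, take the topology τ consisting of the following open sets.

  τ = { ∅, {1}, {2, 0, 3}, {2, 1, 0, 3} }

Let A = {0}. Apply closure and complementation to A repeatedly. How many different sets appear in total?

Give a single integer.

6

cl via duality: int({2, 1, 3}) = {1}, so X∖{1} = {2, 0, 3}
Write k for closure, c for complement:
  1. A     = {0}
  2. kA    = {2, 0, 3}
  3. cA    = {2, 1, 3}
  4. ckA   = {1}
  5. kcA   = {2, 1, 0, 3}
  6. ckcA  = ∅
applying k or c yields no new set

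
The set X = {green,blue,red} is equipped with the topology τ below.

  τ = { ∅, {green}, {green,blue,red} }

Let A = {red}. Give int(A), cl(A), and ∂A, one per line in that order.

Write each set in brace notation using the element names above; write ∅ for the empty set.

U open, U⊆A: ∅. int(A) = ⋃ = ∅
X∖A={green,blue}, int(X∖A)={green}, hence cl(A)={blue,red}
∂A: remove int from cl → {blue,red}

int(A) = ∅
cl(A)  = {blue,red}
∂A     = {blue,red}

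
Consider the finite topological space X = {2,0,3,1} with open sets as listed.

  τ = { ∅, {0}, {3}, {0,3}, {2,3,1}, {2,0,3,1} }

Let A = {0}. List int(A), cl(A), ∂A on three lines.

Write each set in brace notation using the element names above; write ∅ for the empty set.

int(A) = {0}
cl(A)  = {0}
∂A     = ∅

interior: largest open inside A is {0} (from ∅, {0})
cl via duality: int({2,3,1}) = {2,3,1}, so X∖{2,3,1} = {0}
cl∖int = ∅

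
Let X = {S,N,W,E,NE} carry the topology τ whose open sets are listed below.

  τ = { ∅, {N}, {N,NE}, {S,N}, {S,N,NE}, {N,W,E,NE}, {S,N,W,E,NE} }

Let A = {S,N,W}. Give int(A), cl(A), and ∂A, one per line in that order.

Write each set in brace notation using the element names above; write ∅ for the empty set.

int(A) = {S,N}
cl(A)  = {S,N,W,E,NE}
∂A     = {W,E,NE}

interior: largest open inside A is {S,N} (from ∅, {N}, {S,N})
cl via duality: int({E,NE}) = ∅, so X∖∅ = {S,N,W,E,NE}
cl∖int = {W,E,NE}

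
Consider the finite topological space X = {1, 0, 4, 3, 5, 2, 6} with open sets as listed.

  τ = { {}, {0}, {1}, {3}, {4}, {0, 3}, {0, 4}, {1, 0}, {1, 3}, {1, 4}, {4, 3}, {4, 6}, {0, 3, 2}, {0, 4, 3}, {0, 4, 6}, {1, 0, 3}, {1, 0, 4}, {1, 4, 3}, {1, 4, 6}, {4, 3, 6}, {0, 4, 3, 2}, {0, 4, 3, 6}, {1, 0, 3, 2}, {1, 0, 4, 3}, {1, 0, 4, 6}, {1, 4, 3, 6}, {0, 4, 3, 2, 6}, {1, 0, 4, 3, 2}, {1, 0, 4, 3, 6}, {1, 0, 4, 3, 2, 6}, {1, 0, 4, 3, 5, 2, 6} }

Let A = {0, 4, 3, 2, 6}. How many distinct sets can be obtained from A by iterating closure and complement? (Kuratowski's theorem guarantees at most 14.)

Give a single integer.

cl via duality: int({1, 5}) = {1}, so X∖{1} = {0, 4, 3, 5, 2, 6}
Write k for closure, c for complement:
  1. A     = {0, 4, 3, 2, 6}
  2. kA    = {0, 4, 3, 5, 2, 6}
  3. cA    = {1, 5}
  4. ckA   = {1}
applying k or c yields no new set

4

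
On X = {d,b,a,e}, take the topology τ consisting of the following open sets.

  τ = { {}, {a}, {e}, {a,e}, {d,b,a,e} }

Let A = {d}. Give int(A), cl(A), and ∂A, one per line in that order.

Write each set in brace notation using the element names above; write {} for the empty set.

int(A) = {}
cl(A)  = {d,b}
∂A     = {d,b}

U open, U⊆A: {}. int(A) = ⋃ = {}
X∖A={b,a,e}, int(X∖A)={a,e}, hence cl(A)={d,b}
∂A: remove int from cl → {d,b}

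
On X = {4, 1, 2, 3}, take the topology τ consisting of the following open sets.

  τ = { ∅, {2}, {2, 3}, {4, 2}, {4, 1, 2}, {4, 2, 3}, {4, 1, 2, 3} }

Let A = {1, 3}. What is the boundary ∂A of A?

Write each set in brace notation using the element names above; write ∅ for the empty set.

{1, 3}

U open, U⊆A: ∅. int(A) = ⋃ = ∅
X∖A={4, 2}, int(X∖A)={4, 2}, hence cl(A)={1, 3}
∂A: remove int from cl → {1, 3}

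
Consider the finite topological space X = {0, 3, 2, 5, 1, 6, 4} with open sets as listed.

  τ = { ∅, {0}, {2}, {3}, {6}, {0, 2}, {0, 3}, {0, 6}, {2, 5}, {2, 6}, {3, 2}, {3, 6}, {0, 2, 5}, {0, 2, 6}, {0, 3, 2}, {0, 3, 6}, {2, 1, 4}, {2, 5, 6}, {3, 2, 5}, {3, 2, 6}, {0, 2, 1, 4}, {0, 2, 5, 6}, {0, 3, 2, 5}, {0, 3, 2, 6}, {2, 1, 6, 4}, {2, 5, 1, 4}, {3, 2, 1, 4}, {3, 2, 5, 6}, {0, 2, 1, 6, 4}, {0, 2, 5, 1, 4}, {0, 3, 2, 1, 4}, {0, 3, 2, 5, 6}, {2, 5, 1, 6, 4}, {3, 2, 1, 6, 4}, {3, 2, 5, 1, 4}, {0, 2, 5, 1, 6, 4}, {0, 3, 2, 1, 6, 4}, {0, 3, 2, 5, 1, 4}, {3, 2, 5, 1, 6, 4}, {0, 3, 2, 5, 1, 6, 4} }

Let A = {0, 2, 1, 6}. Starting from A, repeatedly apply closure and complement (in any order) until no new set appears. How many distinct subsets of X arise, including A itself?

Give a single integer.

6

closure: X∖int(X∖A) = X∖{3} = {0, 2, 5, 1, 6, 4}
Let k=closure and c=complement:
  1. A     = {0, 2, 1, 6}
  2. kA    = {0, 2, 5, 1, 6, 4}
  3. cA    = {3, 5, 4}
  4. ckA   = {3}
  5. kcA   = {3, 5, 1, 4}
  6. ckcA  = {0, 2, 6}
— saturated at 6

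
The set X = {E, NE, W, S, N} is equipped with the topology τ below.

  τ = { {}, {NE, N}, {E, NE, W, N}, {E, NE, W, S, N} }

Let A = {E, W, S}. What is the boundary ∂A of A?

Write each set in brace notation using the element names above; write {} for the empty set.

{E, W, S}

U open, U⊆A: {}. int(A) = ⋃ = {}
X∖A={NE, N}, int(X∖A)={NE, N}, hence cl(A)={E, W, S}
∂A: remove int from cl → {E, W, S}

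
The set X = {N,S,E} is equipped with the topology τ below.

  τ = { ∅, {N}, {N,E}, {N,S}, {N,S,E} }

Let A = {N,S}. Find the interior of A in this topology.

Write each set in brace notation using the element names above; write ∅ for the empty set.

open subsets of A: ∅, {N}, {N,S}; so int(A) = {N,S}

{N,S}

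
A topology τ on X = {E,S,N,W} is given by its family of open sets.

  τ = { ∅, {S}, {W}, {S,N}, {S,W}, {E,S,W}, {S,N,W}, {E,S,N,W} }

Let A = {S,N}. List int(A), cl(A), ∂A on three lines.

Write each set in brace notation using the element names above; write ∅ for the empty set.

interior: largest open inside A is {S,N} (from ∅, {S}, {S,N})
cl via duality: int({E,W}) = {W}, so X∖{W} = {E,S,N}
cl∖int = {E}

int(A) = {S,N}
cl(A)  = {E,S,N}
∂A     = {E}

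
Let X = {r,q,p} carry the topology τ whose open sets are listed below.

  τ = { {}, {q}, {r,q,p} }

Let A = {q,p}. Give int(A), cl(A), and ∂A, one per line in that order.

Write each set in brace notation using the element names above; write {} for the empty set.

int(A) = {q}
cl(A)  = {r,q,p}
∂A     = {r,p}

opens ⊆ A: {}, {q}; union → int = {q}
complement {r}; its interior {}; cl(A) = X∖{} = {r,q,p}
boundary = {r,q,p} ∖ {q} = {r,p}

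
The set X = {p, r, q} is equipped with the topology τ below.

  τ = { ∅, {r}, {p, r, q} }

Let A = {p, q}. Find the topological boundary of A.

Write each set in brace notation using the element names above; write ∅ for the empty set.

{p, q}

open subsets of A: ∅; so int(A) = ∅
closure: X∖int(X∖A) = X∖{r} = {p, q}
∂A = {p, q} minus ∅ = {p, q}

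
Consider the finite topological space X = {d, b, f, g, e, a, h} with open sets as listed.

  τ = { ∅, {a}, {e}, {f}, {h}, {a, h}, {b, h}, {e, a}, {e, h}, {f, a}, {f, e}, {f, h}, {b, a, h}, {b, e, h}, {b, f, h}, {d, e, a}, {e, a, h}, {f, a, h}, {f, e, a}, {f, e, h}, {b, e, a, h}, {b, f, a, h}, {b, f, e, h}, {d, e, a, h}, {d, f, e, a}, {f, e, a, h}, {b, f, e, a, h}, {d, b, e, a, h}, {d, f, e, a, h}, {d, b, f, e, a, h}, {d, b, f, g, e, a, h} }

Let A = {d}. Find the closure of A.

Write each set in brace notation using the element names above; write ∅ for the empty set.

closure: X∖int(X∖A) = X∖{b, f, e, a, h} = {d, g}

{d, g}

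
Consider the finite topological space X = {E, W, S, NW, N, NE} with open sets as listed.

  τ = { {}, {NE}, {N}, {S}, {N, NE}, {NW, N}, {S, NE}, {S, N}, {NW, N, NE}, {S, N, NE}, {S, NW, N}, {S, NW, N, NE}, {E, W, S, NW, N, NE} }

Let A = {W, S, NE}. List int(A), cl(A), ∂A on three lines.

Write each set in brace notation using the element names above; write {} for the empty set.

interior: largest open inside A is {S, NE} (from {}, {S}, {NE}, {S, NE})
cl via duality: int({E, NW, N}) = {NW, N}, so X∖{NW, N} = {E, W, S, NE}
cl∖int = {E, W}

int(A) = {S, NE}
cl(A)  = {E, W, S, NE}
∂A     = {E, W}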